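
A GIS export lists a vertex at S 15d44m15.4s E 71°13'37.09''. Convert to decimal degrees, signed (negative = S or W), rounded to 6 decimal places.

Latitude: 44′ + 15.4″ = 44.25667′; 15 + 44.25667/60 = 15.7376111
hemisphere S, so the sign is −
λ: 13′ + 37.09″ = 13.61817′; 71 + 13.61817/60 = 71.2269694
E → positive

-15.737611, 71.226969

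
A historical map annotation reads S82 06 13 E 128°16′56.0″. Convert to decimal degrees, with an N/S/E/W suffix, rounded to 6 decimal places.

Lat: 82° + 6/60 + 13/3600 = 82 + 0.100000 + 0.003611 = 82.1036111
λ: 128° + 16/60 + 56/3600 = 128 + 0.266667 + 0.015556 = 128.2822222

82.103611° S, 128.282222° E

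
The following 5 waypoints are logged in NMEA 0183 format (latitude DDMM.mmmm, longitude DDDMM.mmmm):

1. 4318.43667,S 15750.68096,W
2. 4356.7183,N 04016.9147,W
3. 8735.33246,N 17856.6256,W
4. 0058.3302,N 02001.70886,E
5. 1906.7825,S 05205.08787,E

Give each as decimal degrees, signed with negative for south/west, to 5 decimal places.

Point 1:
  φ: split at 2 digits → 43° and 18.43667′; 43 + 18.43667/60 = 43.307278
  S ⇒ negate
  Longitude: split at 3 digits → 157° and 50.68096′; 157 + 50.68096/60 = 157.844683
  W ⇒ negate
Point 2:
  Latitude: degrees = first 2 digits = 43, minutes = 56.7183; 43 + 56.7183/60 = 43.945305
  N ⇒ keep positive
  Longitude: split at 3 digits → 040° and 16.9147′; 40 + 16.9147/60 = 40.281912
  hemisphere W, so the sign is −
Point 3:
  Lat: degrees = first 2 digits = 87, minutes = 35.33246; 87 + 35.33246/60 = 87.588874
  N ⇒ keep positive
  λ: split at 3 digits → 178° and 56.6256′; 178 + 56.6256/60 = 178.943760
  W → negative
Point 4:
  φ: degrees = first 2 digits = 0, minutes = 58.3302; 0 + 58.3302/60 = 0.972170
  N → positive
  Lon: degrees = first 3 digits = 20, minutes = 1.70886; 20 + 1.70886/60 = 20.028481
  E → positive
Point 5:
  Lat: split at 2 digits → 19° and 6.7825′; 19 + 6.7825/60 = 19.113042
  S ⇒ negate
  λ: degrees = first 3 digits = 52, minutes = 5.08787; 52 + 5.08787/60 = 52.084798
  E → positive

1. -43.30728, -157.84468
2. 43.94531, -40.28191
3. 87.58887, -178.94376
4. 0.97217, 20.02848
5. -19.11304, 52.08480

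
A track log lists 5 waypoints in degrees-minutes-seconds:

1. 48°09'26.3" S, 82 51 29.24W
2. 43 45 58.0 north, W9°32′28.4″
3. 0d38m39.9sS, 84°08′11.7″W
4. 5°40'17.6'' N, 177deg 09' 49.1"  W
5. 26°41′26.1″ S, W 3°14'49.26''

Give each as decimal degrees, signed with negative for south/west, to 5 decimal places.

1. -48.15731, -82.85812
2. 43.76611, -9.54122
3. -0.64442, -84.13658
4. 5.67156, -177.16364
5. -26.69058, -3.24702

Point 1:
  Latitude: 9′ + 26.3″ = 9.43833′; 48 + 9.43833/60 = 48.157306
  S → negative
  λ: 82° + 51/60 + 29.24/3600 = 82 + 0.850000 + 0.008122 = 82.858122
  hemisphere W, so the sign is −
Point 2:
  Lat: 45′ + 58″ = 45.96667′; 43 + 45.96667/60 = 43.766111
  N ⇒ keep positive
  Longitude: 32′ + 28.4″ = 32.47333′; 9 + 32.47333/60 = 9.541222
  hemisphere W, so the sign is −
Point 3:
  Lat: 0° + 38/60 + 39.9/3600 = 0 + 0.633333 + 0.011083 = 0.644417
  S ⇒ negate
  Longitude: 84° + 8/60 + 11.7/3600 = 84 + 0.133333 + 0.003250 = 84.136583
  W ⇒ negate
Point 4:
  Lat: 5 + 40/60 + 17.6/3600 = 5.671556
  N ⇒ keep positive
  Longitude: 177 + 9/60 + 49.1/3600 = 177.163639
  W → negative
Point 5:
  Latitude: 26 + 41/60 + 26.1/3600 = 26.690583
  S → negative
  Longitude: 3° + 14/60 + 49.26/3600 = 3 + 0.233333 + 0.013683 = 3.247017
  hemisphere W, so the sign is −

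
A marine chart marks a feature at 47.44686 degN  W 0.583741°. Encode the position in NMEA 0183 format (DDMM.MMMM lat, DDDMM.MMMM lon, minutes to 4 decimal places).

Lat: minutes = (47.446860 − 47) × 60 = 26.811600
λ: 0° + 0.583741 × 60 = 0° 35.024460′

4726.8116,N / 00035.0245,W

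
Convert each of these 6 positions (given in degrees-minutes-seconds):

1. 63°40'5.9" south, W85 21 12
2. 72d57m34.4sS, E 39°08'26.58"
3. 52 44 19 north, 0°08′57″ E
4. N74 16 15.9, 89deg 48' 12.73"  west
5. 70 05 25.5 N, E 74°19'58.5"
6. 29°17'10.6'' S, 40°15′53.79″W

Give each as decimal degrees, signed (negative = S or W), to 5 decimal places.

Point 1:
  Lat: 63 + 40/60 + 5.9/3600 = 63.668306
  S ⇒ negate
  Longitude: 21′ + 12″ = 21.20000′; 85 + 21.20000/60 = 85.353333
  W → negative
Point 2:
  φ: 72° + 57/60 + 34.4/3600 = 72 + 0.950000 + 0.009556 = 72.959556
  S ⇒ negate
  Longitude: 39° + 8/60 + 26.58/3600 = 39 + 0.133333 + 0.007383 = 39.140717
  E ⇒ keep positive
Point 3:
  Latitude: 44′ + 19″ = 44.31667′; 52 + 44.31667/60 = 52.738611
  N → positive
  λ: 0 + 8/60 + 57/3600 = 0.149167
  E ⇒ keep positive
Point 4:
  Latitude: 16′ + 15.9″ = 16.26500′; 74 + 16.26500/60 = 74.271083
  N ⇒ keep positive
  λ: 48′ + 12.73″ = 48.21217′; 89 + 48.21217/60 = 89.803536
  hemisphere W, so the sign is −
Point 5:
  Latitude: 5′ + 25.5″ = 5.42500′; 70 + 5.42500/60 = 70.090417
  N → positive
  Lon: 19′ + 58.5″ = 19.97500′; 74 + 19.97500/60 = 74.332917
  E ⇒ keep positive
Point 6:
  φ: 29° + 17/60 + 10.6/3600 = 29 + 0.283333 + 0.002944 = 29.286278
  hemisphere S, so the sign is −
  Longitude: 40 + 15/60 + 53.79/3600 = 40.264942
  hemisphere W, so the sign is −

1. -63.66831, -85.35333
2. -72.95956, 39.14072
3. 52.73861, 0.14917
4. 74.27108, -89.80354
5. 70.09042, 74.33292
6. -29.28628, -40.26494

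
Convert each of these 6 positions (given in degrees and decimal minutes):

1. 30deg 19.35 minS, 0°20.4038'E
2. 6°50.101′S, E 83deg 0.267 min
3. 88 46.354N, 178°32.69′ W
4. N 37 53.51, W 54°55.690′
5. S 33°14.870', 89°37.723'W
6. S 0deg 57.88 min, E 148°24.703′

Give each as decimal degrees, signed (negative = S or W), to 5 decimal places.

Point 1:
  φ: 30 + 19.35/60 = 30.322500
  hemisphere S, so the sign is −
  Lon: 0 + 20.4038/60 = 0.340063
  E → positive
Point 2:
  φ: 50.101′ = 0.835017°; total 6.835017
  S ⇒ negate
  Lon: 83 + 0.267/60 = 83.004450
  E ⇒ keep positive
Point 3:
  Latitude: 88 + 46.354/60 = 88.772567
  N ⇒ keep positive
  Lon: 32.69′ = 0.544833°; total 178.544833
  hemisphere W, so the sign is −
Point 4:
  Latitude: 37 + 53.51/60 = 37.891833
  N → positive
  λ: 54 + 55.69/60 = 54.928167
  W ⇒ negate
Point 5:
  φ: 14.87′ = 0.247833°; total 33.247833
  S ⇒ negate
  Lon: 37.723′ = 0.628717°; total 89.628717
  hemisphere W, so the sign is −
Point 6:
  φ: 0 + 57.88/60 = 0.964667
  S ⇒ negate
  Longitude: 148 + 24.703/60 = 148.411717
  E → positive

1. -30.32250, 0.34006
2. -6.83502, 83.00445
3. 88.77257, -178.54483
4. 37.89183, -54.92817
5. -33.24783, -89.62872
6. -0.96467, 148.41172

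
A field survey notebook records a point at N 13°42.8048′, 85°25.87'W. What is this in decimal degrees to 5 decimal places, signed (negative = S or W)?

Lat: 13 + 42.8048/60 = 13.713413
N ⇒ keep positive
Longitude: 85 + 25.87/60 = 85.431167
W → negative

13.71341, -85.43117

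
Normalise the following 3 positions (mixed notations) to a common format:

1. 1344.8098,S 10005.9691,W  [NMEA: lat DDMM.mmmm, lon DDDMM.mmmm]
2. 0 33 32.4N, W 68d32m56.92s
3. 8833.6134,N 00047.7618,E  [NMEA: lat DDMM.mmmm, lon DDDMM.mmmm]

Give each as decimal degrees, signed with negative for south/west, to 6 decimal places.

1. -13.746830, -100.099485
2. 0.559000, -68.549144
3. 88.560223, 0.796030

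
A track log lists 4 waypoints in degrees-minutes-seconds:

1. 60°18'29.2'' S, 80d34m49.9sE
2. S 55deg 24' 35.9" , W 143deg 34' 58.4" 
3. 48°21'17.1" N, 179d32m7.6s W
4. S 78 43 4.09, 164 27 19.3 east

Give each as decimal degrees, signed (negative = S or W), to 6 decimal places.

1. -60.308111, 80.580528
2. -55.409972, -143.582889
3. 48.354750, -179.535444
4. -78.717803, 164.455361

Point 1:
  Lat: 60° + 18/60 + 29.2/3600 = 60 + 0.300000 + 0.008111 = 60.3081111
  S → negative
  Lon: 34′ + 49.9″ = 34.83167′; 80 + 34.83167/60 = 80.5805278
  E ⇒ keep positive
Point 2:
  Latitude: 55 + 24/60 + 35.9/3600 = 55.4099722
  S → negative
  Lon: 143° + 34/60 + 58.4/3600 = 143 + 0.566667 + 0.016222 = 143.5828889
  hemisphere W, so the sign is −
Point 3:
  φ: 48 + 21/60 + 17.1/3600 = 48.3547500
  N ⇒ keep positive
  Longitude: 179° + 32/60 + 7.6/3600 = 179 + 0.533333 + 0.002111 = 179.5354444
  W ⇒ negate
Point 4:
  Latitude: 43′ + 4.09″ = 43.06817′; 78 + 43.06817/60 = 78.7178028
  hemisphere S, so the sign is −
  λ: 164 + 27/60 + 19.3/3600 = 164.4553611
  E → positive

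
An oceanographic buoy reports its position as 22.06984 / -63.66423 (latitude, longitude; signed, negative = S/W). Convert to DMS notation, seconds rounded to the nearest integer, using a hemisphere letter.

22°04′11″ N, 63°39′51″ W

φ: 0.069840 × 60 = 4.19040′ → 4′, remainder × 60 = 11.42″
Longitude is negative → W; |value| = 63.664230
λ: whole degrees 63; 39.85380′ → 39′ and 51.23″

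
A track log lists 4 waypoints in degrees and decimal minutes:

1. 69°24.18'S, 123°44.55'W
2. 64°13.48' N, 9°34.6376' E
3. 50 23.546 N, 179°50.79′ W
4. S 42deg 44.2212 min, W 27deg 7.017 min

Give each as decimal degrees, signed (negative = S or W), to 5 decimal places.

1. -69.40300, -123.74250
2. 64.22467, 9.57729
3. 50.39243, -179.84650
4. -42.73702, -27.11695

Point 1:
  φ: 69 + 24.18/60 = 69.403000
  S ⇒ negate
  Lon: 44.55′ = 0.742500°; total 123.742500
  W → negative
Point 2:
  Lat: 64 + 13.48/60 = 64.224667
  N ⇒ keep positive
  Lon: 9 + 34.6376/60 = 9.577293
  E → positive
Point 3:
  φ: 23.546′ = 0.392433°; total 50.392433
  N ⇒ keep positive
  Lon: 50.79′ = 0.846500°; total 179.846500
  W → negative
Point 4:
  Lat: 42 + 44.2212/60 = 42.737020
  hemisphere S, so the sign is −
  λ: 7.017′ = 0.116950°; total 27.116950
  W ⇒ negate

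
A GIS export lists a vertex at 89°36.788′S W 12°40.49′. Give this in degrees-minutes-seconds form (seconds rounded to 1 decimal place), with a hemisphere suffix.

89°36′47.3″ S, 12°40′29.4″ W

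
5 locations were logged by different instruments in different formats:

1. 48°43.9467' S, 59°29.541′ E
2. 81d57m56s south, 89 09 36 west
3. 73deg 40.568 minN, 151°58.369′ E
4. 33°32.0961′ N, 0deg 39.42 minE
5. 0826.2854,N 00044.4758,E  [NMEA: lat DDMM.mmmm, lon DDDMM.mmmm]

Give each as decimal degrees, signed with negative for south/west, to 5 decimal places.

1. -48.73245, 59.49235
2. -81.96556, -89.16000
3. 73.67613, 151.97282
4. 33.53494, 0.65700
5. 8.43809, 0.74126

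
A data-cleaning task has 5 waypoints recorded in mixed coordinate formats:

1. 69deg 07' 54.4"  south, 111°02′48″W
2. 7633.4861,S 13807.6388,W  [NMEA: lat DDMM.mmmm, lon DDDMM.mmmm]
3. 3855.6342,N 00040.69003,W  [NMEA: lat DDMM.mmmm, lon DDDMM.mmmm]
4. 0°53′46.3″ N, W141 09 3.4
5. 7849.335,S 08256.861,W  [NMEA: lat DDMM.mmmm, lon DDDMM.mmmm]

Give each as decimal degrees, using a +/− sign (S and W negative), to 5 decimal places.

1. -69.13178, -111.04667
2. -76.55810, -138.12731
3. 38.92724, -0.67817
4. 0.89619, -141.15094
5. -78.82225, -82.94768

Point 1:
  φ: 69° + 7/60 + 54.4/3600 = 69 + 0.116667 + 0.015111 = 69.131778
  S → negative
  λ: 111° + 2/60 + 48/3600 = 111 + 0.033333 + 0.013333 = 111.046667
  W → negative
Point 2:
  φ: split at 2 digits → 76° and 33.4861′; 76 + 33.4861/60 = 76.558102
  hemisphere S, so the sign is −
  λ: degrees = first 3 digits = 138, minutes = 7.6388; 138 + 7.6388/60 = 138.127313
  hemisphere W, so the sign is −
Point 3:
  φ: split at 2 digits → 38° and 55.6342′; 38 + 55.6342/60 = 38.927237
  N ⇒ keep positive
  λ: degrees = first 3 digits = 0, minutes = 40.69003; 0 + 40.69003/60 = 0.678167
  W ⇒ negate
Point 4:
  Lat: 0° + 53/60 + 46.3/3600 = 0 + 0.883333 + 0.012861 = 0.896194
  N → positive
  λ: 141 + 9/60 + 3.4/3600 = 141.150944
  W ⇒ negate
Point 5:
  φ: split at 2 digits → 78° and 49.335′; 78 + 49.335/60 = 78.822250
  S → negative
  Lon: split at 3 digits → 082° and 56.861′; 82 + 56.861/60 = 82.947683
  W → negative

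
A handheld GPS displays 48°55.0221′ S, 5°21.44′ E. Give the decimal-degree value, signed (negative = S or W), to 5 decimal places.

φ: 48 + 55.0221/60 = 48.917035
hemisphere S, so the sign is −
Longitude: 5 + 21.44/60 = 5.357333
E → positive

-48.91704, 5.35733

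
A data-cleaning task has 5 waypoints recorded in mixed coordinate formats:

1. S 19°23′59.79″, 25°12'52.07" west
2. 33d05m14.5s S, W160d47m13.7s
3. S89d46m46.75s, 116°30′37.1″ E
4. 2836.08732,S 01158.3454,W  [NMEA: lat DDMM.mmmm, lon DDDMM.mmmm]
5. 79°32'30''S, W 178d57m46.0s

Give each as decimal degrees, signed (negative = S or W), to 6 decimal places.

Point 1:
  φ: 19 + 23/60 + 59.79/3600 = 19.3999417
  S → negative
  Lon: 25° + 12/60 + 52.07/3600 = 25 + 0.200000 + 0.014464 = 25.2144639
  hemisphere W, so the sign is −
Point 2:
  φ: 33 + 5/60 + 14.5/3600 = 33.0873611
  hemisphere S, so the sign is −
  λ: 160° + 47/60 + 13.7/3600 = 160 + 0.783333 + 0.003806 = 160.7871389
  W ⇒ negate
Point 3:
  φ: 89 + 46/60 + 46.75/3600 = 89.7796528
  S ⇒ negate
  Lon: 116° + 30/60 + 37.1/3600 = 116 + 0.500000 + 0.010306 = 116.5103056
  E ⇒ keep positive
Point 4:
  Lat: degrees = first 2 digits = 28, minutes = 36.08732; 28 + 36.08732/60 = 28.6014553
  hemisphere S, so the sign is −
  Lon: split at 3 digits → 011° and 58.3454′; 11 + 58.3454/60 = 11.9724233
  hemisphere W, so the sign is −
Point 5:
  Latitude: 32′ + 30″ = 32.50000′; 79 + 32.50000/60 = 79.5416667
  hemisphere S, so the sign is −
  Lon: 178° + 57/60 + 46/3600 = 178 + 0.950000 + 0.012778 = 178.9627778
  W ⇒ negate

1. -19.399942, -25.214464
2. -33.087361, -160.787139
3. -89.779653, 116.510306
4. -28.601455, -11.972423
5. -79.541667, -178.962778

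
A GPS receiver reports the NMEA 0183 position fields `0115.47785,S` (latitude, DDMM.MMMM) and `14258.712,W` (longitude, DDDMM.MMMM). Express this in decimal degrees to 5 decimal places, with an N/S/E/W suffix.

1.25796° S, 142.97853° W

Lat: split at 2 digits → 01° and 15.47785′; 1 + 15.47785/60 = 1.257964
Lon: split at 3 digits → 142° and 58.712′; 142 + 58.712/60 = 142.978533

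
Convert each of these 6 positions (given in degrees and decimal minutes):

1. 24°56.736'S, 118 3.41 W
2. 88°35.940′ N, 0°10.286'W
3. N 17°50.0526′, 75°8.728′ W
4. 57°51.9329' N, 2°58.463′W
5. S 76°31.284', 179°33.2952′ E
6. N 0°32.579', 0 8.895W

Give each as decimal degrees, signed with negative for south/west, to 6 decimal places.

1. -24.945600, -118.056833
2. 88.599000, -0.171433
3. 17.834210, -75.145467
4. 57.865548, -2.974383
5. -76.521400, 179.554920
6. 0.542983, -0.148250

Point 1:
  Lat: 56.736′ = 0.945600°; total 24.9456000
  S → negative
  Longitude: 3.41′ = 0.056833°; total 118.0568333
  W ⇒ negate
Point 2:
  φ: 88 + 35.94/60 = 88.5990000
  N ⇒ keep positive
  Lon: 10.286′ = 0.171433°; total 0.1714333
  hemisphere W, so the sign is −
Point 3:
  Latitude: 50.0526′ = 0.834210°; total 17.8342100
  N → positive
  λ: 75 + 8.728/60 = 75.1454667
  W ⇒ negate
Point 4:
  Lat: 57 + 51.9329/60 = 57.8655483
  N → positive
  Longitude: 58.463′ = 0.974383°; total 2.9743833
  W ⇒ negate
Point 5:
  φ: 31.284′ = 0.521400°; total 76.5214000
  S ⇒ negate
  λ: 179 + 33.2952/60 = 179.5549200
  E ⇒ keep positive
Point 6:
  Latitude: 0 + 32.579/60 = 0.5429833
  N ⇒ keep positive
  Longitude: 0 + 8.895/60 = 0.1482500
  hemisphere W, so the sign is −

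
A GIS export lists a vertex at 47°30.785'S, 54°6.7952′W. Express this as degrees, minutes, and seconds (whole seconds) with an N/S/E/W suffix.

47°30′47″ S, 54°06′48″ W

Lat: fractional minutes 0.78500 × 60 = 47.10″
λ: fractional minutes 0.79520 × 60 = 47.71″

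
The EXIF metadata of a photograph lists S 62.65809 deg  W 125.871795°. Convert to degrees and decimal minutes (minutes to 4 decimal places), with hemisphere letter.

62° 39.4854′ S, 125° 52.3077′ W

Lat: 62° + 0.658090 × 60 = 62° 39.485400′
Longitude: fractional part 0.871795 → 52.307700 minutes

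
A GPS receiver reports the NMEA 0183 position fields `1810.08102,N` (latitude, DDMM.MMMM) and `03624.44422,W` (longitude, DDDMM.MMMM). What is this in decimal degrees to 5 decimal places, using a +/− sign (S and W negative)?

18.16802, -36.40740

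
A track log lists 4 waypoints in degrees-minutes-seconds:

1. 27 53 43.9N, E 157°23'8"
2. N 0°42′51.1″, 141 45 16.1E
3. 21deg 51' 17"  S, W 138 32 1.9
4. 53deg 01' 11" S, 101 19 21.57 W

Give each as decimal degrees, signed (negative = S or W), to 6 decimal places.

1. 27.895528, 157.385556
2. 0.714194, 141.754472
3. -21.854722, -138.533861
4. -53.019722, -101.322658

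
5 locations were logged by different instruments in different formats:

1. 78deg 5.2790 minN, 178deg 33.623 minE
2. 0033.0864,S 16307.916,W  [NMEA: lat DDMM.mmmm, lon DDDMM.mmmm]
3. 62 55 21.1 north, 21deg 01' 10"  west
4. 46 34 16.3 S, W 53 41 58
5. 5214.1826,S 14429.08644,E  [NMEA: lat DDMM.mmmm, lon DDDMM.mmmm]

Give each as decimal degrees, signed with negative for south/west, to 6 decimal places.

Point 1:
  φ: 78 + 5.279/60 = 78.0879833
  N → positive
  Lon: 33.623′ = 0.560383°; total 178.5603833
  E ⇒ keep positive
Point 2:
  Latitude: degrees = first 2 digits = 0, minutes = 33.0864; 0 + 33.0864/60 = 0.5514400
  hemisphere S, so the sign is −
  Lon: split at 3 digits → 163° and 7.916′; 163 + 7.916/60 = 163.1319333
  W → negative
Point 3:
  Latitude: 55′ + 21.1″ = 55.35167′; 62 + 55.35167/60 = 62.9225278
  N ⇒ keep positive
  Longitude: 1′ + 10″ = 1.16667′; 21 + 1.16667/60 = 21.0194444
  W ⇒ negate
Point 4:
  φ: 34′ + 16.3″ = 34.27167′; 46 + 34.27167/60 = 46.5711944
  S → negative
  λ: 53° + 41/60 + 58/3600 = 53 + 0.683333 + 0.016111 = 53.6994444
  W → negative
Point 5:
  φ: split at 2 digits → 52° and 14.1826′; 52 + 14.1826/60 = 52.2363767
  S → negative
  Lon: degrees = first 3 digits = 144, minutes = 29.08644; 144 + 29.08644/60 = 144.4847740
  E ⇒ keep positive

1. 78.087983, 178.560383
2. -0.551440, -163.131933
3. 62.922528, -21.019444
4. -46.571194, -53.699444
5. -52.236377, 144.484774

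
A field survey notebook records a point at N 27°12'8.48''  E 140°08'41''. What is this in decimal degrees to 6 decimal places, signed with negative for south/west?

27.202356, 140.144722

Latitude: 27° + 12/60 + 8.48/3600 = 27 + 0.200000 + 0.002356 = 27.2023556
N → positive
Longitude: 140° + 8/60 + 41/3600 = 140 + 0.133333 + 0.011389 = 140.1447222
E → positive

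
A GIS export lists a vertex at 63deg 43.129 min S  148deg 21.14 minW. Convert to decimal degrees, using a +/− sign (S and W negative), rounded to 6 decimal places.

-63.718817, -148.352333

Lat: 43.129′ = 0.718817°; total 63.7188167
S → negative
Longitude: 148 + 21.14/60 = 148.3523333
W ⇒ negate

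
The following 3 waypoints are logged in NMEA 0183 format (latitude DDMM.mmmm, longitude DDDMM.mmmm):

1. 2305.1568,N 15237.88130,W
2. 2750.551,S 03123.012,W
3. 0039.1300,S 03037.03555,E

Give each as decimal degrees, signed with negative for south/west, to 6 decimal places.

1. 23.085947, -152.631355
2. -27.842517, -31.383533
3. -0.652167, 30.617259

Point 1:
  Lat: degrees = first 2 digits = 23, minutes = 5.1568; 23 + 5.1568/60 = 23.0859467
  N → positive
  Lon: degrees = first 3 digits = 152, minutes = 37.8813; 152 + 37.8813/60 = 152.6313550
  W → negative
Point 2:
  Lat: split at 2 digits → 27° and 50.551′; 27 + 50.551/60 = 27.8425167
  S ⇒ negate
  Longitude: degrees = first 3 digits = 31, minutes = 23.012; 31 + 23.012/60 = 31.3835333
  hemisphere W, so the sign is −
Point 3:
  φ: split at 2 digits → 00° and 39.13′; 0 + 39.13/60 = 0.6521667
  S → negative
  λ: split at 3 digits → 030° and 37.03555′; 30 + 37.03555/60 = 30.6172592
  E → positive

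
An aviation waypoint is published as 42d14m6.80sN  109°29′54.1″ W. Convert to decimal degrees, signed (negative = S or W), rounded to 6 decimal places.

φ: 14′ + 6.8″ = 14.11333′; 42 + 14.11333/60 = 42.2352222
N → positive
λ: 29′ + 54.1″ = 29.90167′; 109 + 29.90167/60 = 109.4983611
W ⇒ negate

42.235222, -109.498361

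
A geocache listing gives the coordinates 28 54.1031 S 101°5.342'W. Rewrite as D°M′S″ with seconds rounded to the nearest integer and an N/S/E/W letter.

28°54′6″ S, 101°05′21″ W

φ: fractional minutes 0.10310 × 60 = 6.19″
λ: 5.34200′ → 5′ and 0.34200 × 60 = 20.52″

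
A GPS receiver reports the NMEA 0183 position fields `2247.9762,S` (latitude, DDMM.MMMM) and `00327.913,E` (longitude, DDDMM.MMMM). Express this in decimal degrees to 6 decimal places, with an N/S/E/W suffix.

φ: split at 2 digits → 22° and 47.9762′; 22 + 47.9762/60 = 22.7996033
Longitude: split at 3 digits → 003° and 27.913′; 3 + 27.913/60 = 3.4652167

22.799603° S, 3.465217° E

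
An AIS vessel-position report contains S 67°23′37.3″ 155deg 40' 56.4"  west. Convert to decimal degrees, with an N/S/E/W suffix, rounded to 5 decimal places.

Lat: 67 + 23/60 + 37.3/3600 = 67.393694
Longitude: 155 + 40/60 + 56.4/3600 = 155.682333

67.39369° S, 155.68233° W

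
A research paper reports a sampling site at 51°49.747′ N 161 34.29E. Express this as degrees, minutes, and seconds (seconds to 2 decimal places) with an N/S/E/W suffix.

51°49′44.82″ N, 161°34′17.40″ E

Lat: 49.74700′ → 49′ and 0.74700 × 60 = 44.8200″
Longitude: fractional minutes 0.29000 × 60 = 17.4000″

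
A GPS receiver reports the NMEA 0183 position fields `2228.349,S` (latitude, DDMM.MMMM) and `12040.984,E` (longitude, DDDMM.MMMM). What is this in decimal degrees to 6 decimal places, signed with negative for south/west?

Latitude: split at 2 digits → 22° and 28.349′; 22 + 28.349/60 = 22.4724833
hemisphere S, so the sign is −
Lon: split at 3 digits → 120° and 40.984′; 120 + 40.984/60 = 120.6830667
E ⇒ keep positive

-22.472483, 120.683067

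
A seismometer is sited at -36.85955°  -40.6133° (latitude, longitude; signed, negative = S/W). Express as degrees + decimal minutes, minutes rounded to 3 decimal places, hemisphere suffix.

Latitude is negative → S; |value| = 36.859550
φ: minutes = (36.859550 − 36) × 60 = 51.57300
Longitude is negative → W; |value| = 40.613300
Lon: minutes = (40.613300 − 40) × 60 = 36.79800

36° 51.573′ S, 40° 36.798′ W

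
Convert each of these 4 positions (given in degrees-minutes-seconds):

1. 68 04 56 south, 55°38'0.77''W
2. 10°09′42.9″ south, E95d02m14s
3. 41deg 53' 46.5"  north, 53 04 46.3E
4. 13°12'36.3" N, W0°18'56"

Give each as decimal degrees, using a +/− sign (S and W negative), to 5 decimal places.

1. -68.08222, -55.63355
2. -10.16192, 95.03722
3. 41.89625, 53.07953
4. 13.21008, -0.31556

Point 1:
  φ: 4′ + 56″ = 4.93333′; 68 + 4.93333/60 = 68.082222
  S → negative
  Longitude: 55 + 38/60 + 0.77/3600 = 55.633547
  hemisphere W, so the sign is −
Point 2:
  φ: 9′ + 42.9″ = 9.71500′; 10 + 9.71500/60 = 10.161917
  hemisphere S, so the sign is −
  Longitude: 95° + 2/60 + 14/3600 = 95 + 0.033333 + 0.003889 = 95.037222
  E → positive
Point 3:
  Lat: 53′ + 46.5″ = 53.77500′; 41 + 53.77500/60 = 41.896250
  N → positive
  Lon: 4′ + 46.3″ = 4.77167′; 53 + 4.77167/60 = 53.079528
  E ⇒ keep positive
Point 4:
  φ: 12′ + 36.3″ = 12.60500′; 13 + 12.60500/60 = 13.210083
  N → positive
  Lon: 18′ + 56″ = 18.93333′; 0 + 18.93333/60 = 0.315556
  W ⇒ negate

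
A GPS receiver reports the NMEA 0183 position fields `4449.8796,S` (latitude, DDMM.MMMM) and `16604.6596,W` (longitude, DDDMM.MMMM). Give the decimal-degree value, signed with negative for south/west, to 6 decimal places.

-44.831327, -166.077660

φ: split at 2 digits → 44° and 49.8796′; 44 + 49.8796/60 = 44.8313267
hemisphere S, so the sign is −
Lon: degrees = first 3 digits = 166, minutes = 4.6596; 166 + 4.6596/60 = 166.0776600
W ⇒ negate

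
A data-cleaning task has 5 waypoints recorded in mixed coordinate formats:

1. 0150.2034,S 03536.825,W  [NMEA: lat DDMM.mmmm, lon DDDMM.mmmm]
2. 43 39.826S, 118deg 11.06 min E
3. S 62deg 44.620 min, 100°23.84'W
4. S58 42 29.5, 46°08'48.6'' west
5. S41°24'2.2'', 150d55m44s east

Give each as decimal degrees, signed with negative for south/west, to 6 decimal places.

Point 1:
  Latitude: split at 2 digits → 01° and 50.2034′; 1 + 50.2034/60 = 1.8367233
  S → negative
  Lon: split at 3 digits → 035° and 36.825′; 35 + 36.825/60 = 35.6137500
  W → negative
Point 2:
  Lat: 39.826′ = 0.663767°; total 43.6637667
  S ⇒ negate
  Longitude: 11.06′ = 0.184333°; total 118.1843333
  E ⇒ keep positive
Point 3:
  Latitude: 44.62′ = 0.743667°; total 62.7436667
  hemisphere S, so the sign is −
  Lon: 100 + 23.84/60 = 100.3973333
  W → negative
Point 4:
  Lat: 42′ + 29.5″ = 42.49167′; 58 + 42.49167/60 = 58.7081944
  S ⇒ negate
  Longitude: 8′ + 48.6″ = 8.81000′; 46 + 8.81000/60 = 46.1468333
  W ⇒ negate
Point 5:
  φ: 41° + 24/60 + 2.2/3600 = 41 + 0.400000 + 0.000611 = 41.4006111
  S ⇒ negate
  Lon: 55′ + 44″ = 55.73333′; 150 + 55.73333/60 = 150.9288889
  E → positive

1. -1.836723, -35.613750
2. -43.663767, 118.184333
3. -62.743667, -100.397333
4. -58.708194, -46.146833
5. -41.400611, 150.928889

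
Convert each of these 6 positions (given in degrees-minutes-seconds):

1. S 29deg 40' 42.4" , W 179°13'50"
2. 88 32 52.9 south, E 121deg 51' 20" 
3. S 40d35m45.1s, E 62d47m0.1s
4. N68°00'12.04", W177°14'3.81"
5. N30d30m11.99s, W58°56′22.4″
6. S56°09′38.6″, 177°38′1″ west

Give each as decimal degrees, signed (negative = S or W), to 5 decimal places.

1. -29.67844, -179.23056
2. -88.54803, 121.85556
3. -40.59586, 62.78336
4. 68.00334, -177.23439
5. 30.50333, -58.93956
6. -56.16072, -177.63361

Point 1:
  Latitude: 40′ + 42.4″ = 40.70667′; 29 + 40.70667/60 = 29.678444
  S ⇒ negate
  Longitude: 179° + 13/60 + 50/3600 = 179 + 0.216667 + 0.013889 = 179.230556
  W → negative
Point 2:
  Latitude: 32′ + 52.9″ = 32.88167′; 88 + 32.88167/60 = 88.548028
  S ⇒ negate
  Longitude: 51′ + 20″ = 51.33333′; 121 + 51.33333/60 = 121.855556
  E → positive
Point 3:
  Latitude: 35′ + 45.1″ = 35.75167′; 40 + 35.75167/60 = 40.595861
  hemisphere S, so the sign is −
  λ: 62° + 47/60 + 0.1/3600 = 62 + 0.783333 + 0.000028 = 62.783361
  E ⇒ keep positive
Point 4:
  Lat: 68° + 0/60 + 12.04/3600 = 68 + 0.000000 + 0.003344 = 68.003344
  N ⇒ keep positive
  λ: 177 + 14/60 + 3.81/3600 = 177.234392
  W → negative
Point 5:
  Latitude: 30′ + 11.99″ = 30.19983′; 30 + 30.19983/60 = 30.503331
  N → positive
  Longitude: 56′ + 22.4″ = 56.37333′; 58 + 56.37333/60 = 58.939556
  W ⇒ negate
Point 6:
  Lat: 56 + 9/60 + 38.6/3600 = 56.160722
  S → negative
  λ: 38′ + 1″ = 38.01667′; 177 + 38.01667/60 = 177.633611
  W ⇒ negate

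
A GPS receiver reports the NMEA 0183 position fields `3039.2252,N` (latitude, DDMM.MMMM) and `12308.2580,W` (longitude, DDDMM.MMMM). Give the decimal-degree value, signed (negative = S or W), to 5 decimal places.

Latitude: split at 2 digits → 30° and 39.2252′; 30 + 39.2252/60 = 30.653753
N → positive
Lon: degrees = first 3 digits = 123, minutes = 8.258; 123 + 8.258/60 = 123.137633
W → negative

30.65375, -123.13763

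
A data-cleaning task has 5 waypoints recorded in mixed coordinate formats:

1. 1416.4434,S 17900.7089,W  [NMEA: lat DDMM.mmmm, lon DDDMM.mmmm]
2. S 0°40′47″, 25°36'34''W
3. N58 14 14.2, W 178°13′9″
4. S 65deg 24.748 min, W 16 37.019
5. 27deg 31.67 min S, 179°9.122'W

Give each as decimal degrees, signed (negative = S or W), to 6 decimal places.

Point 1:
  φ: split at 2 digits → 14° and 16.4434′; 14 + 16.4434/60 = 14.2740567
  hemisphere S, so the sign is −
  Lon: split at 3 digits → 179° and 0.7089′; 179 + 0.7089/60 = 179.0118150
  W → negative
Point 2:
  φ: 0° + 40/60 + 47/3600 = 0 + 0.666667 + 0.013056 = 0.6797222
  hemisphere S, so the sign is −
  Longitude: 25 + 36/60 + 34/3600 = 25.6094444
  hemisphere W, so the sign is −
Point 3:
  Latitude: 14′ + 14.2″ = 14.23667′; 58 + 14.23667/60 = 58.2372778
  N ⇒ keep positive
  Lon: 178 + 13/60 + 9/3600 = 178.2191667
  W → negative
Point 4:
  φ: 65 + 24.748/60 = 65.4124667
  S → negative
  λ: 16 + 37.019/60 = 16.6169833
  hemisphere W, so the sign is −
Point 5:
  Lat: 27 + 31.67/60 = 27.5278333
  S → negative
  Longitude: 9.122′ = 0.152033°; total 179.1520333
  W → negative

1. -14.274057, -179.011815
2. -0.679722, -25.609444
3. 58.237278, -178.219167
4. -65.412467, -16.616983
5. -27.527833, -179.152033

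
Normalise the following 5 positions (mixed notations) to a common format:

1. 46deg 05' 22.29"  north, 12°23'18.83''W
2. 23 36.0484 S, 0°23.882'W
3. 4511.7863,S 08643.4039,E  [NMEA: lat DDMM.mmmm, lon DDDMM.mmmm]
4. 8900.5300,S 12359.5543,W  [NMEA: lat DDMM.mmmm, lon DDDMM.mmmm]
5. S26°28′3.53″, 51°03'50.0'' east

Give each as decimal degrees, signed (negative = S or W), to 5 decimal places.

Point 1:
  Latitude: 46 + 5/60 + 22.29/3600 = 46.089525
  N → positive
  λ: 23′ + 18.83″ = 23.31383′; 12 + 23.31383/60 = 12.388564
  hemisphere W, so the sign is −
Point 2:
  Latitude: 23 + 36.0484/60 = 23.600807
  S → negative
  Lon: 23.882′ = 0.398033°; total 0.398033
  W → negative
Point 3:
  Latitude: split at 2 digits → 45° and 11.7863′; 45 + 11.7863/60 = 45.196438
  hemisphere S, so the sign is −
  λ: degrees = first 3 digits = 86, minutes = 43.4039; 86 + 43.4039/60 = 86.723398
  E → positive
Point 4:
  Latitude: split at 2 digits → 89° and 0.53′; 89 + 0.53/60 = 89.008833
  S ⇒ negate
  Lon: split at 3 digits → 123° and 59.5543′; 123 + 59.5543/60 = 123.992572
  hemisphere W, so the sign is −
Point 5:
  φ: 26 + 28/60 + 3.53/3600 = 26.467647
  S ⇒ negate
  λ: 51 + 3/60 + 50/3600 = 51.063889
  E → positive

1. 46.08953, -12.38856
2. -23.60081, -0.39803
3. -45.19644, 86.72340
4. -89.00883, -123.99257
5. -26.46765, 51.06389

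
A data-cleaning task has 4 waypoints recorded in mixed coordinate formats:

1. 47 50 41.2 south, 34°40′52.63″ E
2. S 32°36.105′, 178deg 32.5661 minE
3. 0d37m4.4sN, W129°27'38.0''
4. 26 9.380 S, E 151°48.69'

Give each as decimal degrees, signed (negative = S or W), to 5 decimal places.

1. -47.84478, 34.68129
2. -32.60175, 178.54277
3. 0.61789, -129.46056
4. -26.15633, 151.81150

Point 1:
  Latitude: 50′ + 41.2″ = 50.68667′; 47 + 50.68667/60 = 47.844778
  hemisphere S, so the sign is −
  Lon: 40′ + 52.63″ = 40.87717′; 34 + 40.87717/60 = 34.681286
  E ⇒ keep positive
Point 2:
  Lat: 32 + 36.105/60 = 32.601750
  S ⇒ negate
  λ: 32.5661′ = 0.542768°; total 178.542768
  E → positive
Point 3:
  Latitude: 37′ + 4.4″ = 37.07333′; 0 + 37.07333/60 = 0.617889
  N ⇒ keep positive
  λ: 129 + 27/60 + 38/3600 = 129.460556
  W → negative
Point 4:
  φ: 9.38′ = 0.156333°; total 26.156333
  S → negative
  λ: 48.69′ = 0.811500°; total 151.811500
  E ⇒ keep positive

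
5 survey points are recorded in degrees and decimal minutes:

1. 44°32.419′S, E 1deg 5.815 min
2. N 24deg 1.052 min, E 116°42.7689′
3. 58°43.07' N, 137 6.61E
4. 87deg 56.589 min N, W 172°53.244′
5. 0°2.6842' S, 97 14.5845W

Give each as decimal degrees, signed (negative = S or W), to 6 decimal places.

1. -44.540317, 1.096917
2. 24.017533, 116.712815
3. 58.717833, 137.110167
4. 87.943150, -172.887400
5. -0.044737, -97.243075

Point 1:
  Latitude: 32.419′ = 0.540317°; total 44.5403167
  hemisphere S, so the sign is −
  λ: 1 + 5.815/60 = 1.0969167
  E → positive
Point 2:
  Latitude: 24 + 1.052/60 = 24.0175333
  N ⇒ keep positive
  Longitude: 42.7689′ = 0.712815°; total 116.7128150
  E ⇒ keep positive
Point 3:
  φ: 43.07′ = 0.717833°; total 58.7178333
  N ⇒ keep positive
  Lon: 137 + 6.61/60 = 137.1101667
  E → positive
Point 4:
  Latitude: 87 + 56.589/60 = 87.9431500
  N ⇒ keep positive
  λ: 53.244′ = 0.887400°; total 172.8874000
  hemisphere W, so the sign is −
Point 5:
  Latitude: 0 + 2.6842/60 = 0.0447367
  S ⇒ negate
  Lon: 14.5845′ = 0.243075°; total 97.2430750
  W ⇒ negate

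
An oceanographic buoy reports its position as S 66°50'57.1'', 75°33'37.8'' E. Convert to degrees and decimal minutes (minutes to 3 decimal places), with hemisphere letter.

Latitude: 50 + 57.1/60 = 50.95167′
Lon: seconds/60 = 0.63000; minutes = 33 + 0.63000 = 33.63000

66° 50.952′ S, 75° 33.630′ E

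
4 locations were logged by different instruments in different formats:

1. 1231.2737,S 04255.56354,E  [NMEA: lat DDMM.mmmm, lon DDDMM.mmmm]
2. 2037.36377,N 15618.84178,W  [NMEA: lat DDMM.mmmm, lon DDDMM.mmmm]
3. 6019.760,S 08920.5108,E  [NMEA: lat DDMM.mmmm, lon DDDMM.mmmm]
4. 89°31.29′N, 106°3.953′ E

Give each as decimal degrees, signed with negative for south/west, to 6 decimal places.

1. -12.521228, 42.926059
2. 20.622730, -156.314030
3. -60.329333, 89.341847
4. 89.521500, 106.065883

Point 1:
  Latitude: split at 2 digits → 12° and 31.2737′; 12 + 31.2737/60 = 12.5212283
  S → negative
  Longitude: degrees = first 3 digits = 42, minutes = 55.56354; 42 + 55.56354/60 = 42.9260590
  E ⇒ keep positive
Point 2:
  φ: split at 2 digits → 20° and 37.36377′; 20 + 37.36377/60 = 20.6227295
  N ⇒ keep positive
  λ: degrees = first 3 digits = 156, minutes = 18.84178; 156 + 18.84178/60 = 156.3140297
  W → negative
Point 3:
  φ: split at 2 digits → 60° and 19.76′; 60 + 19.76/60 = 60.3293333
  S → negative
  Longitude: degrees = first 3 digits = 89, minutes = 20.5108; 89 + 20.5108/60 = 89.3418467
  E → positive
Point 4:
  Lat: 31.29′ = 0.521500°; total 89.5215000
  N → positive
  λ: 106 + 3.953/60 = 106.0658833
  E → positive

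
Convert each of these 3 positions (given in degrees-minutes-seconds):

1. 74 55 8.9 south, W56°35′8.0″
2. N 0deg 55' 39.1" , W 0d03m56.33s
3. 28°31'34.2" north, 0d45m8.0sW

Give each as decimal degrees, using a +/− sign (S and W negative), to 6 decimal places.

Point 1:
  Latitude: 74 + 55/60 + 8.9/3600 = 74.9191389
  S → negative
  Lon: 35′ + 8″ = 35.13333′; 56 + 35.13333/60 = 56.5855556
  hemisphere W, so the sign is −
Point 2:
  φ: 55′ + 39.1″ = 55.65167′; 0 + 55.65167/60 = 0.9275278
  N → positive
  λ: 3′ + 56.33″ = 3.93883′; 0 + 3.93883/60 = 0.0656472
  W ⇒ negate
Point 3:
  Lat: 28 + 31/60 + 34.2/3600 = 28.5261667
  N → positive
  Longitude: 0 + 45/60 + 8/3600 = 0.7522222
  hemisphere W, so the sign is −

1. -74.919139, -56.585556
2. 0.927528, -0.065647
3. 28.526167, -0.752222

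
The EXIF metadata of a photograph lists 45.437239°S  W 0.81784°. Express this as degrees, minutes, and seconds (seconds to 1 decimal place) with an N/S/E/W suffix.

45°26′14.1″ S, 0°49′4.2″ W

φ: 0.437239° → 26.23434′; 0.23434 × 60 = 14.060″
Longitude: 0.817840° → 49.07040′; 0.07040 × 60 = 4.224″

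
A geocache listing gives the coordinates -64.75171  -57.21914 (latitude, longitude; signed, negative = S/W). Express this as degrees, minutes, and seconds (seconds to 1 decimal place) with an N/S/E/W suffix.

Latitude is negative → S; |value| = 64.751710
Lat: 0.751710 × 60 = 45.10260′ → 45′, remainder × 60 = 6.156″
Longitude is negative → W; |value| = 57.219140
Longitude: 0.219140° → 13.14840′; 0.14840 × 60 = 8.904″

64°45′6.2″ S, 57°13′8.9″ W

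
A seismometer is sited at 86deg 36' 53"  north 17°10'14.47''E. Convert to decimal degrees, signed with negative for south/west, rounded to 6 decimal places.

86.614722, 17.170686

φ: 86 + 36/60 + 53/3600 = 86.6147222
N → positive
λ: 17 + 10/60 + 14.47/3600 = 17.1706861
E ⇒ keep positive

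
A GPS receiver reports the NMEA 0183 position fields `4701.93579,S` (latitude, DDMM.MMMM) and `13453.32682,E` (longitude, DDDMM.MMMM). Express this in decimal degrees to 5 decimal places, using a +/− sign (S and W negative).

-47.03226, 134.88878

φ: split at 2 digits → 47° and 1.93579′; 47 + 1.93579/60 = 47.032263
S ⇒ negate
Longitude: split at 3 digits → 134° and 53.32682′; 134 + 53.32682/60 = 134.888780
E → positive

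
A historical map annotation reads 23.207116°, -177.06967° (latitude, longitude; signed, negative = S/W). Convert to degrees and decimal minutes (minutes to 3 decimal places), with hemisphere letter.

23° 12.427′ N, 177° 4.180′ W

Lat: 23° + 0.207116 × 60 = 23° 12.42696′
Longitude is negative → W; |value| = 177.069670
Longitude: 177° + 0.069670 × 60 = 177° 4.18020′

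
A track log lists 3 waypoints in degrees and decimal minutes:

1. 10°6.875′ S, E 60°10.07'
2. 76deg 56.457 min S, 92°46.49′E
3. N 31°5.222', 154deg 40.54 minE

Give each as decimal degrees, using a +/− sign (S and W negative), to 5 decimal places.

1. -10.11458, 60.16783
2. -76.94095, 92.77483
3. 31.08703, 154.67567

Point 1:
  Lat: 10 + 6.875/60 = 10.114583
  S ⇒ negate
  Longitude: 10.07′ = 0.167833°; total 60.167833
  E → positive
Point 2:
  φ: 76 + 56.457/60 = 76.940950
  S → negative
  Lon: 46.49′ = 0.774833°; total 92.774833
  E ⇒ keep positive
Point 3:
  Lat: 5.222′ = 0.087033°; total 31.087033
  N → positive
  λ: 40.54′ = 0.675667°; total 154.675667
  E ⇒ keep positive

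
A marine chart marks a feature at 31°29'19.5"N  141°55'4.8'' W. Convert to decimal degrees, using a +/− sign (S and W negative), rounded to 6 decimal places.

φ: 31 + 29/60 + 19.5/3600 = 31.4887500
N → positive
Lon: 141° + 55/60 + 4.8/3600 = 141 + 0.916667 + 0.001333 = 141.9180000
W ⇒ negate

31.488750, -141.918000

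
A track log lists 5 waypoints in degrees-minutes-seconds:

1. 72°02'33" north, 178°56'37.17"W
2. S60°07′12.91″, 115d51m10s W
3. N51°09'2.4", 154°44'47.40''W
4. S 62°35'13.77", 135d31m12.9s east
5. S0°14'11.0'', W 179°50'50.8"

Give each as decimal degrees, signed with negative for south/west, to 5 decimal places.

1. 72.04250, -178.94366
2. -60.12025, -115.85278
3. 51.15067, -154.74650
4. -62.58716, 135.52025
5. -0.23639, -179.84744

Point 1:
  Latitude: 72 + 2/60 + 33/3600 = 72.042500
  N ⇒ keep positive
  Lon: 56′ + 37.17″ = 56.61950′; 178 + 56.61950/60 = 178.943658
  W → negative
Point 2:
  Lat: 60 + 7/60 + 12.91/3600 = 60.120253
  S → negative
  λ: 115° + 51/60 + 10/3600 = 115 + 0.850000 + 0.002778 = 115.852778
  hemisphere W, so the sign is −
Point 3:
  Latitude: 51° + 9/60 + 2.4/3600 = 51 + 0.150000 + 0.000667 = 51.150667
  N ⇒ keep positive
  λ: 154 + 44/60 + 47.4/3600 = 154.746500
  W ⇒ negate
Point 4:
  Lat: 35′ + 13.77″ = 35.22950′; 62 + 35.22950/60 = 62.587158
  S → negative
  Longitude: 31′ + 12.9″ = 31.21500′; 135 + 31.21500/60 = 135.520250
  E → positive
Point 5:
  Latitude: 0° + 14/60 + 11/3600 = 0 + 0.233333 + 0.003056 = 0.236389
  hemisphere S, so the sign is −
  Longitude: 179° + 50/60 + 50.8/3600 = 179 + 0.833333 + 0.014111 = 179.847444
  hemisphere W, so the sign is −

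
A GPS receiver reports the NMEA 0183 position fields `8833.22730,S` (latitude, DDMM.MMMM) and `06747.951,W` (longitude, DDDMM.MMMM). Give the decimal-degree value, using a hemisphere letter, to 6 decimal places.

φ: degrees = first 2 digits = 88, minutes = 33.2273; 88 + 33.2273/60 = 88.5537883
Longitude: degrees = first 3 digits = 67, minutes = 47.951; 67 + 47.951/60 = 67.7991833

88.553788° S, 67.799183° W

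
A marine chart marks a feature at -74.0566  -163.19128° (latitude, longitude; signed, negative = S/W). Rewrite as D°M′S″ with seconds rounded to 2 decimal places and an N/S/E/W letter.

74°03′23.76″ S, 163°11′28.61″ W

Latitude is negative → S; |value| = 74.056600
Latitude: whole degrees 74; 3.39600′ → 3′ and 23.7600″
Longitude is negative → W; |value| = 163.191280
Lon: 0.191280 × 60 = 11.47680′ → 11′, remainder × 60 = 28.6080″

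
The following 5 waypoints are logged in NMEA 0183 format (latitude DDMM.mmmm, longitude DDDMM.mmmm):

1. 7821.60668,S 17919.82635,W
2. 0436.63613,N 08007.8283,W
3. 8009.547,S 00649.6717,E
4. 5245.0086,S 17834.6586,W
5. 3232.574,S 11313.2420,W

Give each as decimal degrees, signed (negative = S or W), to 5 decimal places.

Point 1:
  Latitude: degrees = first 2 digits = 78, minutes = 21.60668; 78 + 21.60668/60 = 78.360111
  hemisphere S, so the sign is −
  Lon: degrees = first 3 digits = 179, minutes = 19.82635; 179 + 19.82635/60 = 179.330439
  hemisphere W, so the sign is −
Point 2:
  φ: split at 2 digits → 04° and 36.63613′; 4 + 36.63613/60 = 4.610602
  N ⇒ keep positive
  λ: split at 3 digits → 080° and 7.8283′; 80 + 7.8283/60 = 80.130472
  W → negative
Point 3:
  φ: degrees = first 2 digits = 80, minutes = 9.547; 80 + 9.547/60 = 80.159117
  S → negative
  Longitude: split at 3 digits → 006° and 49.6717′; 6 + 49.6717/60 = 6.827862
  E ⇒ keep positive
Point 4:
  Lat: degrees = first 2 digits = 52, minutes = 45.0086; 52 + 45.0086/60 = 52.750143
  S → negative
  Lon: degrees = first 3 digits = 178, minutes = 34.6586; 178 + 34.6586/60 = 178.577643
  W ⇒ negate
Point 5:
  Lat: split at 2 digits → 32° and 32.574′; 32 + 32.574/60 = 32.542900
  S ⇒ negate
  Lon: degrees = first 3 digits = 113, minutes = 13.242; 113 + 13.242/60 = 113.220700
  W ⇒ negate

1. -78.36011, -179.33044
2. 4.61060, -80.13047
3. -80.15912, 6.82786
4. -52.75014, -178.57764
5. -32.54290, -113.22070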